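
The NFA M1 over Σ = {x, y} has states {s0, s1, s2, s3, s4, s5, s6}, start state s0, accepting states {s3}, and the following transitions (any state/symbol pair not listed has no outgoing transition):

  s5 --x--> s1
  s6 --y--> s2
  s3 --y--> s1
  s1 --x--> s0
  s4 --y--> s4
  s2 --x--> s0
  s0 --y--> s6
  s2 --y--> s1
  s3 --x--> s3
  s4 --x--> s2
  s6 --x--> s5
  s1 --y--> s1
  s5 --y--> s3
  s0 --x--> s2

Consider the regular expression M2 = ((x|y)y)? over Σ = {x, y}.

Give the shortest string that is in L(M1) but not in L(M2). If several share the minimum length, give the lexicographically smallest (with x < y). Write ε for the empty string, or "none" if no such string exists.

yxy

The string yxy is accepted by M1 but not by M2.
No shorter string lies in the difference, and yxy is the lexicographically first length-3 string in L(M1) \ L(M2).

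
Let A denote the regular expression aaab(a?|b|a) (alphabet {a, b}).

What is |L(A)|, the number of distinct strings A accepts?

3

The expression has no Kleene star, so L(A) is finite. Expanding the alternatives gives {aaab, aaaba, aaabb}.
That is 1 of length 4, 2 of length 5: 3 strings in all.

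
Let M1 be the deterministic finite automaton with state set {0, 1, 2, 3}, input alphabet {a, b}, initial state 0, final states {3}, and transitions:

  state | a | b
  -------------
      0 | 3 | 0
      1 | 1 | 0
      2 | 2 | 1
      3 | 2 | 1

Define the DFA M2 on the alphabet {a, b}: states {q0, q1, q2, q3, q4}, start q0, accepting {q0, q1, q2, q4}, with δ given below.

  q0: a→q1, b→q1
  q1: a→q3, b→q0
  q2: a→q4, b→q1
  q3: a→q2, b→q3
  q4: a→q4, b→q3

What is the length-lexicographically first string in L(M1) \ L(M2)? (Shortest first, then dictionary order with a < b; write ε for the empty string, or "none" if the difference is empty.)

ba

The string ba is accepted by M1 but not by M2.
No shorter string lies in the difference, and ba is the lexicographically first length-2 string in L(M1) \ L(M2).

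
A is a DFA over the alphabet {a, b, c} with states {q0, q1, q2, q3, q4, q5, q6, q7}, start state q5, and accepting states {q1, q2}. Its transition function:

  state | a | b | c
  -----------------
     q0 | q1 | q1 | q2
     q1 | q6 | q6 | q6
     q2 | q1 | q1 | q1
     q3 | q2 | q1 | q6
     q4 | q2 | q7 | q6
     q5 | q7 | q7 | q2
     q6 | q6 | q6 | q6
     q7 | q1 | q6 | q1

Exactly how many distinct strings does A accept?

The useful subgraph on states {q1, q2, q5, q7} is acyclic, so L(A) is finite; the longest accepting path visits 3 useful states, giving maximum string length 2.
Counting accepting paths from q5 by length: 1 of length 1, 7 of length 2. Total 8.

8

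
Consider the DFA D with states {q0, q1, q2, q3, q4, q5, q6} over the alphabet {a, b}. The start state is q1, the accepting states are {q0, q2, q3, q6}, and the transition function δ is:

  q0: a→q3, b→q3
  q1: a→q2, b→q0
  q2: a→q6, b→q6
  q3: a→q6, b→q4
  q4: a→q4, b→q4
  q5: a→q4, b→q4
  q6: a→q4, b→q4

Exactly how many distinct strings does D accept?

The useful subgraph on states {q0, q1, q2, q3, q6} is acyclic, so L(D) is finite; the longest accepting path visits 4 useful states, giving maximum string length 3.
Counting accepting paths from q1 by length: 2 of length 1, 4 of length 2, 2 of length 3. Total 8.

8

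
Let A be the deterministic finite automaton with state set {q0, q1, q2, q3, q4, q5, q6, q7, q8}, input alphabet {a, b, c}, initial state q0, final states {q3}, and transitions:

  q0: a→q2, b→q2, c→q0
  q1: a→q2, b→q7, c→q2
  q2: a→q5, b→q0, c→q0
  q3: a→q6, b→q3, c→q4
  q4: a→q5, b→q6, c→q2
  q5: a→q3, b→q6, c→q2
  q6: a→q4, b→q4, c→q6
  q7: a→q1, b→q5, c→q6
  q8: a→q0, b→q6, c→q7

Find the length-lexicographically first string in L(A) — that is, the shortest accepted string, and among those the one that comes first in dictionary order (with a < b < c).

A breadth-first search from q0 reaches an accepting state first via the path q0 → q2 → q5 → q3 on input aaa.
No string of length < 3 is accepted (BFS exhausts all shorter strings without reaching an accepting state), and aaa is the lexicographically least accepting string of length 3.

aaa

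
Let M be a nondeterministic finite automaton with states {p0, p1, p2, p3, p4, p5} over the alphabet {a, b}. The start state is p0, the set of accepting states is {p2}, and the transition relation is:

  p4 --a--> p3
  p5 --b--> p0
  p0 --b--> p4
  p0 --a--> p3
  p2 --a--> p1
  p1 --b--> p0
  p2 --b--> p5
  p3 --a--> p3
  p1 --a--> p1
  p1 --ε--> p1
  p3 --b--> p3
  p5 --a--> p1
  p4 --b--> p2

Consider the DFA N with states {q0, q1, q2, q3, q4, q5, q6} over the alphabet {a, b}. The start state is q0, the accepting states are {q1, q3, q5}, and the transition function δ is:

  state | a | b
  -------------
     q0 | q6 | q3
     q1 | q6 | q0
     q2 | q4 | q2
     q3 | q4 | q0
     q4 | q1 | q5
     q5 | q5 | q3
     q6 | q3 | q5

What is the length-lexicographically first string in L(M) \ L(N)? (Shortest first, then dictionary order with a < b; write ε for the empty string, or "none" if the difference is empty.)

The string bb is accepted by M but not by N.
No shorter string lies in the difference, and bb is the lexicographically first length-2 string in L(M) \ L(N).

bb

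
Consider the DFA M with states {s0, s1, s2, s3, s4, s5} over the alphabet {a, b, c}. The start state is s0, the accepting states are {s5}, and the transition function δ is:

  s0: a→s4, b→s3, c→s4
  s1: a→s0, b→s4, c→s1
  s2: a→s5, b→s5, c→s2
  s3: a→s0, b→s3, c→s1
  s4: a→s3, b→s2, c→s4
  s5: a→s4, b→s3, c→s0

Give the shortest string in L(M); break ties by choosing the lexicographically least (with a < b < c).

A breadth-first search from s0 reaches an accepting state first via the path s0 → s4 → s2 → s5 on input aba.
No string of length < 3 is accepted (BFS exhausts all shorter strings without reaching an accepting state), and aba is the lexicographically least accepting string of length 3.

aba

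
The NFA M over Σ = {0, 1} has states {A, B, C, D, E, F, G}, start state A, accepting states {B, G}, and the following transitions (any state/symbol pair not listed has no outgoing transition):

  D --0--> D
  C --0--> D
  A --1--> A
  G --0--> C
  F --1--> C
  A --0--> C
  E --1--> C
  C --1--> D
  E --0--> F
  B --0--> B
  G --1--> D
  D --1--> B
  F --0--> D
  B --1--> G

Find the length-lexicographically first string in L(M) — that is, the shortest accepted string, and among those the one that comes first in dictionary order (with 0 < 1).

001

A breadth-first search from A reaches an accepting state first via the path A → C → D → B on input 001.
No string of length < 3 is accepted (BFS exhausts all shorter strings without reaching an accepting state), and 001 is the lexicographically least accepting string of length 3.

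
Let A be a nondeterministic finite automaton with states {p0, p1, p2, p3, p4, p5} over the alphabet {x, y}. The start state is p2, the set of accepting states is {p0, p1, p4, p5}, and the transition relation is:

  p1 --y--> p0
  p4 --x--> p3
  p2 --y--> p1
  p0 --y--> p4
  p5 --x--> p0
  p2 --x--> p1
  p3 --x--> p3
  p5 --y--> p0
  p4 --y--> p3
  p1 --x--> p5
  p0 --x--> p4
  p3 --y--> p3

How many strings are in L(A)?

The useful subgraph on states {p0, p1, p2, p4, p5} is acyclic, so L(A) is finite; the longest accepting path visits 5 useful states, giving maximum string length 4.
Counting accepting paths from p2 by length: 2 of length 1, 4 of length 2, 8 of length 3, 8 of length 4. Total 22.

22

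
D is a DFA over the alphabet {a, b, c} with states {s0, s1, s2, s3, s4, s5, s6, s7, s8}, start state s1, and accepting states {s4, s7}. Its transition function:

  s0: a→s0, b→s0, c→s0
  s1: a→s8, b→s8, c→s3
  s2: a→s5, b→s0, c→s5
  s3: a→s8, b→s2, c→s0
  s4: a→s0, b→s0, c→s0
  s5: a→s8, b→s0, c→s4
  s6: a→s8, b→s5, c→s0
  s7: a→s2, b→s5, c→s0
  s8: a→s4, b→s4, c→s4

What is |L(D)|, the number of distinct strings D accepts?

17

The useful subgraph on states {s1, s2, s3, s4, s5, s8} is acyclic, so L(D) is finite; the longest accepting path visits 6 useful states, giving maximum string length 5.
Counting accepting paths from s1 by length: 6 of length 2, 3 of length 3, 2 of length 4, 6 of length 5. Total 17.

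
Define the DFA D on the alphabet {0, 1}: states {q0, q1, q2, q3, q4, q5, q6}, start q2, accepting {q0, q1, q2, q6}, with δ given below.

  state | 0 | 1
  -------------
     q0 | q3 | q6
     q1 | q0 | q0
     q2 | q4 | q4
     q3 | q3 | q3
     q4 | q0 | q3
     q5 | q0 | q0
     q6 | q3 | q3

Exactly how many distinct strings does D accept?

5

The useful subgraph on states {q0, q2, q4, q6} is acyclic, so L(D) is finite; the longest accepting path visits 4 useful states, giving maximum string length 3.
Counting accepting paths from q2 by length: 1 of length 0, 2 of length 2, 2 of length 3. Total 5.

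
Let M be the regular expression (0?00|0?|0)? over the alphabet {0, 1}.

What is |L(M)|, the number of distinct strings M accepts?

4

The expression has no Kleene star, so L(M) is finite. Expanding the alternatives gives {ε, 0, 00, 000}.
That is 1 of length 0, 1 of length 1, 1 of length 2, 1 of length 3: 4 strings in all.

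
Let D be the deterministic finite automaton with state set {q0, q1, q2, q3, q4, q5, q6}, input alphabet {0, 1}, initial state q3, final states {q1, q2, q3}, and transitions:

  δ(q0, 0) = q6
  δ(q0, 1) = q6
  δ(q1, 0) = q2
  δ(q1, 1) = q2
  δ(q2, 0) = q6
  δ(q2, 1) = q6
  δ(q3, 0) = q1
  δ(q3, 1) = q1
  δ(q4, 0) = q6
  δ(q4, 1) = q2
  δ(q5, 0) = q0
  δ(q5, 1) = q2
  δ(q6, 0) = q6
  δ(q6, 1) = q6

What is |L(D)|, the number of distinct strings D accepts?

The useful subgraph on states {q1, q2, q3} is acyclic, so L(D) is finite; the longest accepting path visits 3 useful states, giving maximum string length 2.
Counting accepting paths from q3 by length: 1 of length 0, 2 of length 1, 4 of length 2. Total 7.

7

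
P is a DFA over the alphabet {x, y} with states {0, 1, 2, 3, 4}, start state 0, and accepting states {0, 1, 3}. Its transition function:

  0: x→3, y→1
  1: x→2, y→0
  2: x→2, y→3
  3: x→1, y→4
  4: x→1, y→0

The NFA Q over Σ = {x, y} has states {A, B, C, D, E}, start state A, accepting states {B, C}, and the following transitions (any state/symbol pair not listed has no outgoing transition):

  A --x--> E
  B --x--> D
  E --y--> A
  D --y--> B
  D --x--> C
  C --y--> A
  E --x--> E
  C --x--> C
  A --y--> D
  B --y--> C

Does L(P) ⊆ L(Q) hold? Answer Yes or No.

No

The empty string ε is in L(P) but not in L(Q).
So L(P) ⊄ L(Q).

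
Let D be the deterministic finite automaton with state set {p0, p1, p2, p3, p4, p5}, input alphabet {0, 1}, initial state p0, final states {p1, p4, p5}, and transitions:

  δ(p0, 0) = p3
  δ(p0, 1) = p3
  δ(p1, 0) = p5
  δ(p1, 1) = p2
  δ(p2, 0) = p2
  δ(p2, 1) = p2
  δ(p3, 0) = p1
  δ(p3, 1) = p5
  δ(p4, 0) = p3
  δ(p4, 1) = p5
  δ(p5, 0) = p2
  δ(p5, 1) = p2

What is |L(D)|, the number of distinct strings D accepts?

The useful subgraph on states {p0, p1, p3, p5} is acyclic, so L(D) is finite; the longest accepting path visits 4 useful states, giving maximum string length 3.
Counting accepting paths from p0 by length: 4 of length 2, 2 of length 3. Total 6.

6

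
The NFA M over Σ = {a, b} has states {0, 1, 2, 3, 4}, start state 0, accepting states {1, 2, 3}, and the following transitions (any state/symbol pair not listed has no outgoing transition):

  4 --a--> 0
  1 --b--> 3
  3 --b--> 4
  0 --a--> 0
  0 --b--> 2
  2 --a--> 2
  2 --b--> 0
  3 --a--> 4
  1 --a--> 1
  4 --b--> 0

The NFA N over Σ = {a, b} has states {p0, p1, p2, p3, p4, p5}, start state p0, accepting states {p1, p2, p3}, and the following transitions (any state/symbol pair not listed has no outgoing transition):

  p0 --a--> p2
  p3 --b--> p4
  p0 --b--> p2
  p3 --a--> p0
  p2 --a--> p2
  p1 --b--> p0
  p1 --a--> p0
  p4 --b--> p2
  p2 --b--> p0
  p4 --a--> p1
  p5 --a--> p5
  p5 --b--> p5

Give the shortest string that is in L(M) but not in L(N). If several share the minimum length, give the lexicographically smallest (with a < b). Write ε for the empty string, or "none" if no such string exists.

The string ab is accepted by M but not by N.
No shorter string lies in the difference, and ab is the lexicographically first length-2 string in L(M) \ L(N).

ab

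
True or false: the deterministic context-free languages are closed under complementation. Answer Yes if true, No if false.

A deterministic PDA can be normalised so that it always reads its entire input (no blocking, no infinite ε-loops) and records in its finite control whether it has passed through an accepting state since the last input symbol was consumed; inverting that end-of-input verdict yields a DPDA for the complement.
So the deterministic context-free languages are closed under complement.

Yes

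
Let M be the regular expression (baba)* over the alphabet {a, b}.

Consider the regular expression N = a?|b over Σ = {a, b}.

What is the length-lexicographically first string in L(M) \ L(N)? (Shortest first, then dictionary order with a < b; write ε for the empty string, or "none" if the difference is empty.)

The string baba is accepted by M but not by N.
No shorter string lies in the difference, and baba is the lexicographically first length-4 string in L(M) \ L(N).

baba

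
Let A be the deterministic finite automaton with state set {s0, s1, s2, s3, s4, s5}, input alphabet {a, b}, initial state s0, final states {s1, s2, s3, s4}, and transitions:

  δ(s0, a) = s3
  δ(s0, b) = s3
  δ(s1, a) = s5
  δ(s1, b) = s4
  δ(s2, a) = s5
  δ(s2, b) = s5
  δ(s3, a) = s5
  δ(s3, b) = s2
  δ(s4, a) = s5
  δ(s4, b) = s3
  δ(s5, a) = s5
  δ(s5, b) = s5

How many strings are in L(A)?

4

The useful subgraph on states {s0, s2, s3} is acyclic, so L(A) is finite; the longest accepting path visits 3 useful states, giving maximum string length 2.
Counting accepting paths from s0 by length: 2 of length 1, 2 of length 2. Total 4.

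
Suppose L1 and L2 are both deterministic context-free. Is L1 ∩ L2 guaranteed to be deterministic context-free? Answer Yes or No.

No

DCFLs are closed under complement (normalise the DPDA to read all of its input, then flip the verdict). If they were also closed under intersection, De Morgan would make them closed under union; but {aⁿbⁿ : n≥0} and {aⁿb²ⁿ : n≥0} are DCFLs (push the a's; pop one per b, respectively one per two b's) whose union no deterministic PDA accepts: a DPDA for it would have a single run on aⁿb²ⁿ, accepting after the prefix aⁿbⁿ and accepting again after n more b's; an ordinary PDA that simulates it on a's and b's and, at any moment when it is accepting, may switch to reading only a fresh letter c while feeding each c to the simulation as a b, would accept aⁱbʲcᵏ (k≥1) exactly when both aⁱbʲ and aⁱbʲ⁺ᵏ are in the language, i.e. its language intersected with the regular set a*b*c⁺ would be exactly {aⁿbⁿcⁿ : n≥1} — impossible, since context-free languages are closed under intersection with regular sets and {aⁿbⁿcⁿ} is not context-free.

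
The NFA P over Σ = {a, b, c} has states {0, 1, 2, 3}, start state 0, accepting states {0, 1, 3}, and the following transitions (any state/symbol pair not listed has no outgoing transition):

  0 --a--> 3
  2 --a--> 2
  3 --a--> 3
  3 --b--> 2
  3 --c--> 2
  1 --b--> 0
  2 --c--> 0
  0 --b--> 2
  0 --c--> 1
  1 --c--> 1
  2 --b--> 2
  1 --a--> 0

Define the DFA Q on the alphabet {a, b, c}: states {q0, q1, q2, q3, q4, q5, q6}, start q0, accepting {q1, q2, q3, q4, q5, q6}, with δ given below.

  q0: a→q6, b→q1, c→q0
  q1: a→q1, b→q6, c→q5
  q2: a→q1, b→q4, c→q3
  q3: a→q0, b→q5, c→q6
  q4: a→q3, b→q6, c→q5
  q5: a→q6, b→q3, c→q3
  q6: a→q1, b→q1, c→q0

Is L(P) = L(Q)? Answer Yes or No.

No

The empty string ε is accepted by P but rejected by Q.
So L(P) ≠ L(Q).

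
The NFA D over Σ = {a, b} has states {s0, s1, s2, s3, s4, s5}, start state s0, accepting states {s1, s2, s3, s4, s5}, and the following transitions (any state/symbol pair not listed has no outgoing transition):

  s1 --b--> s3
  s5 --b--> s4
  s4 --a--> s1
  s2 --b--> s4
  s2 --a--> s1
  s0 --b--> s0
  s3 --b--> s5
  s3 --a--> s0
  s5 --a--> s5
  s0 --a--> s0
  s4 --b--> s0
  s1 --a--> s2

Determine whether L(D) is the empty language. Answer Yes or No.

The states reachable from the start state are {s0}.
None of the accepting states {s1, s2, s3, s4, s5} is reachable, so no string is accepted and L(D) = ∅.

Yes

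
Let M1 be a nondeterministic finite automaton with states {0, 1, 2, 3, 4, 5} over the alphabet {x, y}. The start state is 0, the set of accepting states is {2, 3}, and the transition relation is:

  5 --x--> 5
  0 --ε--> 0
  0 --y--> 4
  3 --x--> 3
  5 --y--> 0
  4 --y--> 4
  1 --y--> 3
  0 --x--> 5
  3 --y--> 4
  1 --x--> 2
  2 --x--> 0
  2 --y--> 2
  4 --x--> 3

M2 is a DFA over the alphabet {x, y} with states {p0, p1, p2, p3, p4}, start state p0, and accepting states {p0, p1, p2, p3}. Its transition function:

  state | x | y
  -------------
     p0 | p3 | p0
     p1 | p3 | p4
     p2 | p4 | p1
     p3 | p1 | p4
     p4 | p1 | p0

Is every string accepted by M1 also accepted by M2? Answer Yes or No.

Yes

Exploring the product automaton M1 × M2 from the start pair (0, p0), following both machines on each input symbol, reaches 8 state pairs: (0, p0), (5, p3), (4, p0), (5, p1), (0, p4), (3, p3), (3, p1), (4, p4).
M1 accepts in {2, 3} and M2 accepts in {p0, p1, p2, p3}. The reachable pairs whose M1-component is accepting are (3, p3), (3, p1); in each of them the M2-component is accepting too, so the product for L(M1) \ L(M2) (M1-component accepting, M2-component rejecting) has no reachable accepting pair and the difference is empty.
Hence every string in L(M1) is also in L(M2).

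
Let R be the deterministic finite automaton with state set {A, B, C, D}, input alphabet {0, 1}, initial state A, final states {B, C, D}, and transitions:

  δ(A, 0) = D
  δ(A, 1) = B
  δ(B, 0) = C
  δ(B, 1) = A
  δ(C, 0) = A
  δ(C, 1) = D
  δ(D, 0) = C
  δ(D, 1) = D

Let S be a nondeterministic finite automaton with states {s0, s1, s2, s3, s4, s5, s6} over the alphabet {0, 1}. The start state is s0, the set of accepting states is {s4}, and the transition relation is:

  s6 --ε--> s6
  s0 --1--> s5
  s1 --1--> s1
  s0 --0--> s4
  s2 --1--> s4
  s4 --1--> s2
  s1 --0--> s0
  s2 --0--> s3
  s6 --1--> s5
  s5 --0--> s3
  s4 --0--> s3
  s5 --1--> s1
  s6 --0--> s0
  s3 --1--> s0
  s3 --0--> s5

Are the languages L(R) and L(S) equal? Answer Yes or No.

No

The string 1 is accepted by R but rejected by S.
So L(R) ≠ L(S).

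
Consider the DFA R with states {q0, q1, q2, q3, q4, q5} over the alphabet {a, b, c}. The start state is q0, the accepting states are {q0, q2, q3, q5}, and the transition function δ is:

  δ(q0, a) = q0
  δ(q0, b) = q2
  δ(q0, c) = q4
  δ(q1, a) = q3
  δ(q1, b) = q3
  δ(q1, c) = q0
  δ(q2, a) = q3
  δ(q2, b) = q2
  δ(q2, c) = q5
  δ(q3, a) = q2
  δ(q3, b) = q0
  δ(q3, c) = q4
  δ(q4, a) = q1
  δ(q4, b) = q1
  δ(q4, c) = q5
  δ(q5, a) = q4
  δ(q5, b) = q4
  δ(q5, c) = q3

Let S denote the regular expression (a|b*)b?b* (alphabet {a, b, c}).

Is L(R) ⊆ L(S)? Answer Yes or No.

The string aa is in L(R) but not in L(S).
So L(R) ⊄ L(S).

No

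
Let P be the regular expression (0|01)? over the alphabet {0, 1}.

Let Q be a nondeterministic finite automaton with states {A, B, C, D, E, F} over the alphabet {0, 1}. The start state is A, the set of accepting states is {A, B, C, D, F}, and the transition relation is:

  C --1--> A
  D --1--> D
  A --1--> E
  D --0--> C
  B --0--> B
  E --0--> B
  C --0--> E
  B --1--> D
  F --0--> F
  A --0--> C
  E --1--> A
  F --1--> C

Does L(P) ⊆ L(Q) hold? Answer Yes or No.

Converting the expression P to a DFA (subset construction, then merging equivalent states) gives the minimal DFA with states {p0, p1, p2, p3}, start state p0, accepting states {p0, p1, p3} and transitions p0: 0→p1, 1→p2; p1: 0→p2, 1→p3; p2: 0→p2, 1→p2; p3: 0→p2, 1→p2.
Exploring the product automaton P × Q from the start pair (p0, A), following both machines on each input symbol, reaches 8 state pairs: (p0, A), (p1, C), (p2, E), (p3, A), (p2, B), (p2, A), (p2, C), (p2, D).
P accepts in {p0, p1, p3} and Q accepts in {A, B, C, D, F}. The reachable pairs whose P-component is accepting are (p0, A), (p1, C), (p3, A); in each of them the Q-component is accepting too, so the product for L(P) \ L(Q) (P-component accepting, Q-component rejecting) has no reachable accepting pair and the difference is empty.
Hence every string in L(P) is also in L(Q).

Yes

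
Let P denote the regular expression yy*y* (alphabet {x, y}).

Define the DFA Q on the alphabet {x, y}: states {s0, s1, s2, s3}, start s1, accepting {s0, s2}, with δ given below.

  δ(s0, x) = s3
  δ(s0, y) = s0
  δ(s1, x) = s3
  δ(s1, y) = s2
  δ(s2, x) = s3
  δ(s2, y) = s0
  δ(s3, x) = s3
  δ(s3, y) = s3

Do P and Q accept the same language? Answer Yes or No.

Converting the expression P to a DFA (subset construction, then merging equivalent states) gives the minimal DFA with states {p0, p1, p2}, start state p0, accepting states {p2} and transitions p0: x→p1, y→p2; p1: x→p1, y→p1; p2: x→p1, y→p2.
Exploring the product automaton P × Q from the start pair (p0, s1), following both machines on each input symbol, reaches 4 state pairs: (p0, s1), (p1, s3), (p2, s2), (p2, s0).
P accepts in {p2} and Q accepts in {s0, s2}. In every reachable pair the two components are either both accepting — (p2, s2), (p2, s0) — or both non-accepting, so no string is accepted by exactly one of the machines: L(P) \ L(Q) and L(Q) \ L(P) are both empty.
Hence every string is accepted by P iff it is accepted by Q, and the two languages coincide.

Yes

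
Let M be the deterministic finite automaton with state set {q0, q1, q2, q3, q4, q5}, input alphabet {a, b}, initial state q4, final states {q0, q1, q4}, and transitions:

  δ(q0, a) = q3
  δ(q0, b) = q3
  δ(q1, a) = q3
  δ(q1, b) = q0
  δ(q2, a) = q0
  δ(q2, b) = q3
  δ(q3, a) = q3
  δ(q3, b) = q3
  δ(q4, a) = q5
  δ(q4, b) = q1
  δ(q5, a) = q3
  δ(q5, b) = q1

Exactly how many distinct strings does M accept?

The useful subgraph on states {q0, q1, q4, q5} is acyclic, so L(M) is finite; the longest accepting path visits 4 useful states, giving maximum string length 3.
Counting accepting paths from q4 by length: 1 of length 0, 1 of length 1, 2 of length 2, 1 of length 3. Total 5.

5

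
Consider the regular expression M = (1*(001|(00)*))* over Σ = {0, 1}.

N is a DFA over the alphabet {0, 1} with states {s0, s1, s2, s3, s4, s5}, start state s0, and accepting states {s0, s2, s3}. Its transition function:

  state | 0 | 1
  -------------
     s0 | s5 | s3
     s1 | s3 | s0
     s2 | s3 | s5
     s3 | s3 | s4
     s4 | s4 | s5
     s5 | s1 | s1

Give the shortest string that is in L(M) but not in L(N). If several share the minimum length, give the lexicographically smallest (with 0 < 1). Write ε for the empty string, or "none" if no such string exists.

00

The string 00 is accepted by M but not by N.
No shorter string lies in the difference, and 00 is the lexicographically first length-2 string in L(M) \ L(N).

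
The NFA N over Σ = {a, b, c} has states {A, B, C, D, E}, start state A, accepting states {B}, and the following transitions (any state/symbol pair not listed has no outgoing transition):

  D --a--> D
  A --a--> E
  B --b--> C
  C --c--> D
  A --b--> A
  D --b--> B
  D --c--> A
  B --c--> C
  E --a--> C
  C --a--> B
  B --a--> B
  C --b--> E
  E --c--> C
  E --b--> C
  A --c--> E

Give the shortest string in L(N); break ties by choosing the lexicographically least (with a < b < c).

A breadth-first search from A reaches an accepting state first via the path A → E → C → B on input aaa.
No string of length < 3 is accepted (BFS exhausts all shorter strings without reaching an accepting state), and aaa is the lexicographically least accepting string of length 3.

aaa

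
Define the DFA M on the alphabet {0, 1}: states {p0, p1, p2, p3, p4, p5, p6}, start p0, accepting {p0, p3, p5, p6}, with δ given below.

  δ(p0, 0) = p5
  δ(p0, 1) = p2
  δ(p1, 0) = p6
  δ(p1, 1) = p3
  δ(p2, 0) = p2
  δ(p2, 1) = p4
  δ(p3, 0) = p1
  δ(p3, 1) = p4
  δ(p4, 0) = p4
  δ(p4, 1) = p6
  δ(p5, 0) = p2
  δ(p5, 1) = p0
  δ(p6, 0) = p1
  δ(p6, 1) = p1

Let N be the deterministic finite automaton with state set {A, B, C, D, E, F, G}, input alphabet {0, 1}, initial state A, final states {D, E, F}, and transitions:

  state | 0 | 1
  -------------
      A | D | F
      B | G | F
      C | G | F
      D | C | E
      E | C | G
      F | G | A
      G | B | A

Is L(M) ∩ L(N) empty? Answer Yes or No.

The string 0 is accepted by both M and N.
Hence L(M) ∩ L(N) ≠ ∅.

No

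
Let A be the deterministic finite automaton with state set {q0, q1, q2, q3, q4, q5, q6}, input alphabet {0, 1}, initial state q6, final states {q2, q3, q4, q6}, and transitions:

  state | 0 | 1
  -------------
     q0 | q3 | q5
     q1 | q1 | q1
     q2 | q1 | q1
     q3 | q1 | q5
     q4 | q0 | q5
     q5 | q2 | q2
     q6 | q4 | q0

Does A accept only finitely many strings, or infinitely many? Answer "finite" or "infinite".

finite

The useful states (reachable from q6 and able to reach an accepting state) are {q0, q2, q3, q4, q5, q6}.
Restricted to these states the transition graph has no cycle, so every accepting path has bounded length and L is finite.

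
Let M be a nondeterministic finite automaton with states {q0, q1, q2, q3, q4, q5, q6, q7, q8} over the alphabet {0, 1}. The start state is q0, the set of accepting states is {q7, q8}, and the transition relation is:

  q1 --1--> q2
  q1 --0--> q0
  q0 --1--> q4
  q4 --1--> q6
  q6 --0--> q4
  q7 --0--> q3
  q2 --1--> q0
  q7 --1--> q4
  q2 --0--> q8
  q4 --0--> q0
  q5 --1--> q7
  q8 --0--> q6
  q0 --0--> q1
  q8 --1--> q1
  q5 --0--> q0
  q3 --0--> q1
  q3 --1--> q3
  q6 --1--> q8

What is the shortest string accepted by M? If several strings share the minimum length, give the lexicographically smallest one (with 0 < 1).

A breadth-first search from q0 reaches an accepting state first via the path q0 → q1 → q2 → q8 on input 010.
No string of length < 3 is accepted (BFS exhausts all shorter strings without reaching an accepting state), and 010 is the lexicographically least accepting string of length 3.

010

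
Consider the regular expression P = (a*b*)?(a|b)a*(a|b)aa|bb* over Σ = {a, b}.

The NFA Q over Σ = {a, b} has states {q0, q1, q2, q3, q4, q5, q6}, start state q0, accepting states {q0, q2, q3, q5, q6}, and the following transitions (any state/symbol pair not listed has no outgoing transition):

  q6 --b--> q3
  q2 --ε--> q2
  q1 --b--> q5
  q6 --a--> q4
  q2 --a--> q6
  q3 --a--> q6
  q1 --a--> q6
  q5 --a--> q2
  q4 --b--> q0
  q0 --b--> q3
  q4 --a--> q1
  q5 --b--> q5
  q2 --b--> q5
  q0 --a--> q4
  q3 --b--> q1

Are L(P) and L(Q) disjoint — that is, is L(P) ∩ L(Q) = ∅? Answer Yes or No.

The string b is accepted by both P and Q.
Hence L(P) ∩ L(Q) ≠ ∅.

No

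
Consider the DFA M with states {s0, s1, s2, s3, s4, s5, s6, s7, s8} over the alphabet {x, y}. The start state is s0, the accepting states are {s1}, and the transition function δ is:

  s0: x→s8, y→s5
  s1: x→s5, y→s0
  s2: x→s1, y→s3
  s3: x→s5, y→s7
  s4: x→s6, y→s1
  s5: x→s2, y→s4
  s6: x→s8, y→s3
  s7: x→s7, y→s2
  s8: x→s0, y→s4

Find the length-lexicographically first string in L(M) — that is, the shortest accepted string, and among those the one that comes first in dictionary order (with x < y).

xyy

A breadth-first search from s0 reaches an accepting state first via the path s0 → s8 → s4 → s1 on input xyy.
No string of length < 3 is accepted (BFS exhausts all shorter strings without reaching an accepting state), and xyy is the lexicographically least accepting string of length 3.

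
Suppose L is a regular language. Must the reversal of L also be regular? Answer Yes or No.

Yes

Reverse every transition of an NFA for L, make the old start state the unique accepting state, and add a fresh start state with ε-moves to the old accepting states; this NFA accepts Lᴿ.
So the regular languages are closed under reversal.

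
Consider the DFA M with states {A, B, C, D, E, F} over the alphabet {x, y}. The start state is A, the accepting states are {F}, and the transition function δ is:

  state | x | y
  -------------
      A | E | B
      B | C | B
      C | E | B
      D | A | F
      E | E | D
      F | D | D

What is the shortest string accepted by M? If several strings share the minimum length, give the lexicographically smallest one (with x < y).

xyy

A breadth-first search from A reaches an accepting state first via the path A → E → D → F on input xyy.
No string of length < 3 is accepted (BFS exhausts all shorter strings without reaching an accepting state), and xyy is the lexicographically least accepting string of length 3.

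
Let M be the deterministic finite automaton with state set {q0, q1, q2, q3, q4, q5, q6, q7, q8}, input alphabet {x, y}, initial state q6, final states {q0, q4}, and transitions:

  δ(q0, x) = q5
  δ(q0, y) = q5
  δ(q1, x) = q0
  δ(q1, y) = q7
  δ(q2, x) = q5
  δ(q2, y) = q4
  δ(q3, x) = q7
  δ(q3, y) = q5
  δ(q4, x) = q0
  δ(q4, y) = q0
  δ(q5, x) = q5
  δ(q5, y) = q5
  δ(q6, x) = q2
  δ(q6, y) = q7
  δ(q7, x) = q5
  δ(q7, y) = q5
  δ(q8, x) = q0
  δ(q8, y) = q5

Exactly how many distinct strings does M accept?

The useful subgraph on states {q0, q2, q4, q6} is acyclic, so L(M) is finite; the longest accepting path visits 4 useful states, giving maximum string length 3.
Counting accepting paths from q6 by length: 1 of length 2, 2 of length 3. Total 3.

3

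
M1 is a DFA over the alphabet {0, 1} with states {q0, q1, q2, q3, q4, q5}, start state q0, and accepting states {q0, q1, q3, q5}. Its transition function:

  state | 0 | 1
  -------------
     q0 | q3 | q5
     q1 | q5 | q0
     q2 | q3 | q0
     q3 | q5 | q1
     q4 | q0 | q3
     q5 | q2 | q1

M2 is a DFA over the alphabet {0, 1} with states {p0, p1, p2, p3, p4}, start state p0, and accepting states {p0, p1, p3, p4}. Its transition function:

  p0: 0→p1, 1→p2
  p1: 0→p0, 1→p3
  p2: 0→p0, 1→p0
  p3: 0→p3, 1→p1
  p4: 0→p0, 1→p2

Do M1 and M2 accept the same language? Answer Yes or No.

No

The string 1 is accepted by M1 but rejected by M2.
So L(M1) ≠ L(M2).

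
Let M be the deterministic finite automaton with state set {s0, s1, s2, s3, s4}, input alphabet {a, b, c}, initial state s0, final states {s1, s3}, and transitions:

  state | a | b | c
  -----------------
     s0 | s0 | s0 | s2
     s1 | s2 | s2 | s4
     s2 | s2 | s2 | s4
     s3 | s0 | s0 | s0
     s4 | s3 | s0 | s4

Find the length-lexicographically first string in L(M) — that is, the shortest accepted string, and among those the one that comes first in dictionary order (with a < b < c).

cca

A breadth-first search from s0 reaches an accepting state first via the path s0 → s2 → s4 → s3 on input cca.
No string of length < 3 is accepted (BFS exhausts all shorter strings without reaching an accepting state), and cca is the lexicographically least accepting string of length 3.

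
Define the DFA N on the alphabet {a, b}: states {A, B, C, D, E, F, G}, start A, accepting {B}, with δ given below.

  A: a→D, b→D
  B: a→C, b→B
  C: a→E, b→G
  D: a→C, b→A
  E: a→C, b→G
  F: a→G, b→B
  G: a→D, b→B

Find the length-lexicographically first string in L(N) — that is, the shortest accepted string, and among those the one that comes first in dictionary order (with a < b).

aabb

A breadth-first search from A reaches an accepting state first via the path A → D → C → G → B on input aabb.
No string of length < 4 is accepted (BFS exhausts all shorter strings without reaching an accepting state), and aabb is the lexicographically least accepting string of length 4.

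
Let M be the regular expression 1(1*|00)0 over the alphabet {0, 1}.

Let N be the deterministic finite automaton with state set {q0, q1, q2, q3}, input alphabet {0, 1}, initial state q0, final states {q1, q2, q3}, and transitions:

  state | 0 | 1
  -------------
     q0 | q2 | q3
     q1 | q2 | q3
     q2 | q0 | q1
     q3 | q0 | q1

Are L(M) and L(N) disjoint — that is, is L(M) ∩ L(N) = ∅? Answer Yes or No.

The string 110 is accepted by both M and N.
Hence L(M) ∩ L(N) ≠ ∅.

No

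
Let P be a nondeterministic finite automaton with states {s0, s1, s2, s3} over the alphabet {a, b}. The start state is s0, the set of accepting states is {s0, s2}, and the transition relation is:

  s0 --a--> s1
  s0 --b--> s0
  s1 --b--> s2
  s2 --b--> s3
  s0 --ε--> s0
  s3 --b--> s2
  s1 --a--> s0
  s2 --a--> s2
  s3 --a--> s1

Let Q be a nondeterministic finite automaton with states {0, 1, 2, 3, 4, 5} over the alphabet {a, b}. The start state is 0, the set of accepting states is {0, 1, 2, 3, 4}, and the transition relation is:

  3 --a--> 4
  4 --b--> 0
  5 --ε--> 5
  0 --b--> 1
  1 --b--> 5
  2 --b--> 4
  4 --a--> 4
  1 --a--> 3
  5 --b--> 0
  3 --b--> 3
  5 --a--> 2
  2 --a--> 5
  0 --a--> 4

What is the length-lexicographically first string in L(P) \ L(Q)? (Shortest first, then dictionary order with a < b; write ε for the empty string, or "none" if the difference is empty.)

bb

The string bb is accepted by P but not by Q.
No shorter string lies in the difference, and bb is the lexicographically first length-2 string in L(P) \ L(Q).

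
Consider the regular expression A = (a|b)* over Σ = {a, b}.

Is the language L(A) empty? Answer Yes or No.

The empty string ε matches the expression, so it belongs to L(A).
Since L(A) contains at least one string, it is not empty.

No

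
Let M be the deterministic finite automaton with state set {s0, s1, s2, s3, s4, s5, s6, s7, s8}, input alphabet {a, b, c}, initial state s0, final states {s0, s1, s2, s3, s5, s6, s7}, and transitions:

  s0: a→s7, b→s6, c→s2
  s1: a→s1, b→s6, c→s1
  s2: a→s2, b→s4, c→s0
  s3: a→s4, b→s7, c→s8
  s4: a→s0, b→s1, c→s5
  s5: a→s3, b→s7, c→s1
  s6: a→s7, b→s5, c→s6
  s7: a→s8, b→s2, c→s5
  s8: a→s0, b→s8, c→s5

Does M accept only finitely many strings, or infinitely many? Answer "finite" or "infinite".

State s0 is reachable from the start and can reach an accepting state, and it lies on the cycle s0 → s2 → s0.
Traversing that cycle any number of times yields accepted strings of unbounded length, so the language is infinite.

infinite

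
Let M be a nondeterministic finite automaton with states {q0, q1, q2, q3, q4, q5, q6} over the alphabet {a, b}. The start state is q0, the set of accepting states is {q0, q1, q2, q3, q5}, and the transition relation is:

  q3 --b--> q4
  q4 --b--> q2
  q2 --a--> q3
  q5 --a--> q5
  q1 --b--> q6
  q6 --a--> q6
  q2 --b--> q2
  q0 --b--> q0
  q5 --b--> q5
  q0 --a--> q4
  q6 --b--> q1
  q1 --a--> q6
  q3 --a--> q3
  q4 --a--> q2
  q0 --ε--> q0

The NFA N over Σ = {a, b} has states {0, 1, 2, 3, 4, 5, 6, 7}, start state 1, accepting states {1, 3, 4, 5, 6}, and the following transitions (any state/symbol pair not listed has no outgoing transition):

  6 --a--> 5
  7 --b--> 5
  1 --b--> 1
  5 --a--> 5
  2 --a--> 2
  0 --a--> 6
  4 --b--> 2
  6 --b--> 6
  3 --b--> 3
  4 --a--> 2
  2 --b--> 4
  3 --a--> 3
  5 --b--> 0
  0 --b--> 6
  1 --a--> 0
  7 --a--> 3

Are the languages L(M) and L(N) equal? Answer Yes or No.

Exploring the product automaton M × N from the start pair (q0, 1), following both machines on each input symbol, reaches 4 state pairs: (q0, 1), (q4, 0), (q2, 6), (q3, 5).
M accepts in {q0, q1, q2, q3, q5} and N accepts in {1, 3, 4, 5, 6}. In every reachable pair the two components are either both accepting — (q0, 1), (q2, 6), (q3, 5) — or both non-accepting, so no string is accepted by exactly one of the machines: L(M) \ L(N) and L(N) \ L(M) are both empty.
Hence every string is accepted by M iff it is accepted by N, and the two languages coincide.

Yes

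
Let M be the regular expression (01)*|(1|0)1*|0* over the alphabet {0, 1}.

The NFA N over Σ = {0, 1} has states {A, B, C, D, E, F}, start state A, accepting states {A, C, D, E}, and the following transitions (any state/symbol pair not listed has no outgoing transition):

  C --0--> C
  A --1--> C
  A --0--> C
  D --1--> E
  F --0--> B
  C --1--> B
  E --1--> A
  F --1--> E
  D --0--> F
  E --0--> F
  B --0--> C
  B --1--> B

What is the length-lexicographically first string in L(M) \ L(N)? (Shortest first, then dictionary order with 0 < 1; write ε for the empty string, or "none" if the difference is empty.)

01

The string 01 is accepted by M but not by N.
No shorter string lies in the difference, and 01 is the lexicographically first length-2 string in L(M) \ L(N).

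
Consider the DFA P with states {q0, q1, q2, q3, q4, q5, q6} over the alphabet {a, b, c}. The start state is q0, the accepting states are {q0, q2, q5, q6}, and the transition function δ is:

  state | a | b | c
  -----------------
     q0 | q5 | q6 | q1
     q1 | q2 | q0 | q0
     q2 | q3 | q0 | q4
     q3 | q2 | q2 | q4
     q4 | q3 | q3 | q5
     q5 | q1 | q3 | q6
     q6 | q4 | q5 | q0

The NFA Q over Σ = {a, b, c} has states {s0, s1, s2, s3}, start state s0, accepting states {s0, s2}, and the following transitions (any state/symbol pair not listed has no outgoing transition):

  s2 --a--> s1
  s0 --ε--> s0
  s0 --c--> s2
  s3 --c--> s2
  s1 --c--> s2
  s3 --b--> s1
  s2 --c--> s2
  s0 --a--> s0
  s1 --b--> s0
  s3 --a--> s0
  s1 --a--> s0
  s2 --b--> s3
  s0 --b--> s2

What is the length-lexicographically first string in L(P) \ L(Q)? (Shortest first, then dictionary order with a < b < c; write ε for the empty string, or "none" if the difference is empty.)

bb

The string bb is accepted by P but not by Q.
No shorter string lies in the difference, and bb is the lexicographically first length-2 string in L(P) \ L(Q).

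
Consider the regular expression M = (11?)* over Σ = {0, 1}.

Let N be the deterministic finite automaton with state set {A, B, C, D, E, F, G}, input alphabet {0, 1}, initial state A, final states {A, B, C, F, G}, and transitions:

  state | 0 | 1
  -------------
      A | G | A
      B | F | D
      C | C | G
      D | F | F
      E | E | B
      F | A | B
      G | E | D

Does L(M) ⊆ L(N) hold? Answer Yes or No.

Converting the expression M to a DFA (subset construction, then merging equivalent states) gives the minimal DFA with states {m0, m1}, start state m0, accepting states {m0} and transitions m0: 0→m1, 1→m0; m1: 0→m1, 1→m1.
Exploring the product automaton M × N from the start pair (m0, A), following both machines on each input symbol, reaches 7 state pairs: (m0, A), (m1, G), (m1, E), (m1, D), (m1, B), (m1, F), (m1, A).
M accepts in {m0} and N accepts in {A, B, C, F, G}. The reachable pairs whose M-component is accepting are (m0, A); in each of them the N-component is accepting too, so the product for L(M) \ L(N) (M-component accepting, N-component rejecting) has no reachable accepting pair and the difference is empty.
Hence every string in L(M) is also in L(N).

Yes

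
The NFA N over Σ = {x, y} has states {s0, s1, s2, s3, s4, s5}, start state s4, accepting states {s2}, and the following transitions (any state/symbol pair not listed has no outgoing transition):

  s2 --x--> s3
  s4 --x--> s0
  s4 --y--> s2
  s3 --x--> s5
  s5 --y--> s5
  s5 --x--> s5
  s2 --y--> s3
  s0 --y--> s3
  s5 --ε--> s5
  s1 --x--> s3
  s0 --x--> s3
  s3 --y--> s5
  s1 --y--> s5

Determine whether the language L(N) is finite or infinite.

The useful states (reachable from s4 and able to reach an accepting state) are {s2, s4}.
Restricted to these states the transition graph has no cycle, so every accepting path has bounded length and L is finite.

finite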